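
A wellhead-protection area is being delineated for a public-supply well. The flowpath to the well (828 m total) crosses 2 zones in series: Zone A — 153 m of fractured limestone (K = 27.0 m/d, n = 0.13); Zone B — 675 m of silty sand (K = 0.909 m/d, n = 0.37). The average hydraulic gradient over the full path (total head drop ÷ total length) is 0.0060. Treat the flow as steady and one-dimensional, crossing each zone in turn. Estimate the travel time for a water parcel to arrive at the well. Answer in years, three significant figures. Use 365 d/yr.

111 years

Continuity: the same q passes through each zone, so ΔH = q·Σ(L_j/K_j) — the zones act as resistances in series.
Σ(L/K) = 153/27.0 + 675/0.909 = 5.667 + 742.6 = 748.2 d
K_eq = L_total / Σ(L/K) = 828 / 748.2 = 1.107 m/d
q = K_eq · i = 1.107 × 0.0060 = 0.006640 m/d (same in every zone)
Zone A: v = q/n = 0.006640/0.13 = 0.05107 m/d → t_A = 153/0.05107 = 2996 d
Zone B: v = q/n = 0.006640/0.37 = 0.01794 m/d → t_B = 675/0.01794 = 37620 d
Total t = 2996 + 37620 = 40610 d
   = 40610 / 365 = 111 yr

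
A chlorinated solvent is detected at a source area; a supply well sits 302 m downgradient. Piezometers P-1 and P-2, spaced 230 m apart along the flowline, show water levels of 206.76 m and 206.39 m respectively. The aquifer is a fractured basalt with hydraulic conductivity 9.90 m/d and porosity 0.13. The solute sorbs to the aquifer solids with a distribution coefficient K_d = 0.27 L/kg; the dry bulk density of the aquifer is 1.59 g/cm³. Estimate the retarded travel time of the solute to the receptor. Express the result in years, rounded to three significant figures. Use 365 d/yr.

Hydraulic gradient i = (206.76 − 206.39) / 230 = 0.37 / 230 = 0.001609
q = Ki = 9.90 × 0.001609 = 0.01593 m/d
Average linear velocity = 0.01593 / 0.13 = 0.1225 m/d
Retardation R = 1 + ρ_b·K_d/n = 1 + 1.59×0.27/0.13 = 4.302
Contaminant velocity v_c = v/R = 0.1225/4.302 = 0.02848 m/d
t = L/v_c = 302/0.02848 = 10610 d
   = 10610/365 = 29.1 yr

29.1 years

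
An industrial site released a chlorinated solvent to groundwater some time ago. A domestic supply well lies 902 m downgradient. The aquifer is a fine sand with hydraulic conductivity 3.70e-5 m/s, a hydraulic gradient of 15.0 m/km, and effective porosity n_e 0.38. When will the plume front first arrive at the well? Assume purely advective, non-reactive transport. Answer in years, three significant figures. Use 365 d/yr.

19.6 years

K = 3.70e-5 m/s × 86400 s/d = 3.197 m/d
Darcy flux q = K·i = 3.197 × 0.015 = 0.04795 m/d
Average linear velocity = 0.04795 / 0.38 = 0.1262 m/d
t = L / v = 902 / 0.1262 = 7148 d
   = 7148 / 365 = 19.6 yr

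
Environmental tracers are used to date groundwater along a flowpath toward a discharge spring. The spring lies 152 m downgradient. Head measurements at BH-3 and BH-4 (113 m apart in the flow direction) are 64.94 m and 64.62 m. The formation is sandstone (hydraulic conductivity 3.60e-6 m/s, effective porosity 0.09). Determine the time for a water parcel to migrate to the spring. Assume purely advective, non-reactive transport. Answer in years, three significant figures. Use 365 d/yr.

42.6 years

Hydraulic gradient i = (64.94 − 64.62) / 113 = 0.32 / 113 = 0.002832
K = 3.60e-6 m/s × 86400 s/d = 0.3110 m/d
q = Ki = 0.3110 × 0.002832 = 8.808e-4 m/d
v_s = q/n_e = 8.808e-4/0.09 = 0.009787 m/d
t = L / v = 152 / 0.009787 = 15530 d
   = 15530 / 365 = 42.6 yr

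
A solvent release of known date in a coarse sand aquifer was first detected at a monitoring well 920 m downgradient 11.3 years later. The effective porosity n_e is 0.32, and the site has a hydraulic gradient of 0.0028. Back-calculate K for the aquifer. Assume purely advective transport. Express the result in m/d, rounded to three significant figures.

25.5 m/d

t = 11.3 years = 4125 d
v = L / t = 920 / 4125 = 0.2231 m/d
K = v · n / i = 0.2231 × 0.32 / 0.0028 = 25.5 m/d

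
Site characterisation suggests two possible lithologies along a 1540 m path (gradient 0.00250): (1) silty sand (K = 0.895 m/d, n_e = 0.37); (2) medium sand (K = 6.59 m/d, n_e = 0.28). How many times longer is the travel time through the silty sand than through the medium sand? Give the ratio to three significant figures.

9.73

Unit 1 (silty sand): v = 0.895×0.0025/0.37 = 0.006047 m/d, t = 1540/0.006047 = 254700 d
Unit 2 (medium sand): v = 6.59×0.0025/0.28 = 0.05884 m/d, t = 1540/0.05884 = 26170 d
t(silty sand) / t(medium sand) = 254700/26170 = 9.73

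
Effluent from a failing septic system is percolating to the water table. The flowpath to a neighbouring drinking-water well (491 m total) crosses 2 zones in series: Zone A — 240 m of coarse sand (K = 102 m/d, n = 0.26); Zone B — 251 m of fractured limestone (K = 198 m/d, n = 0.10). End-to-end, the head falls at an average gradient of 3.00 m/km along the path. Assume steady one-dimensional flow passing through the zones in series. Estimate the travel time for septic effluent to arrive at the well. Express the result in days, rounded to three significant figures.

Continuity: the same q passes through each zone, so ΔH = q·Σ(L_j/K_j) — the zones act as resistances in series.
Σ(L/K) = 240/102 + 251/198 = 2.353 + 1.268 = 3.621 d
K_eq = L_total / Σ(L/K) = 491 / 3.621 = 135.6 m/d
q = K_eq · i = 135.6 × 0.0030 = 0.4068 m/d (same in every zone)
Zone A: v = q/n = 0.4068/0.26 = 1.565 m/d → t_A = 240/1.565 = 153.4 d
Zone B: v = q/n = 0.4068/0.10 = 4.068 m/d → t_B = 251/4.068 = 61.70 d
Total t = 153.4 + 61.70 = 215.1 d

215 days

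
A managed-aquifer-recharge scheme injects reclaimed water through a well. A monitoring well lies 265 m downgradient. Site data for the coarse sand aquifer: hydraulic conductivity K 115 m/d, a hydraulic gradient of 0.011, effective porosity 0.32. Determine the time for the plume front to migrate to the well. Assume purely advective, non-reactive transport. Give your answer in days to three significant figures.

q = Ki = 115 × 0.011 = 1.265 m/d
Seepage velocity v = q / n = 1.265 / 0.32 = 3.953 m/d
t = L / v = 265 / 3.953 = 67.04 d

67.0 days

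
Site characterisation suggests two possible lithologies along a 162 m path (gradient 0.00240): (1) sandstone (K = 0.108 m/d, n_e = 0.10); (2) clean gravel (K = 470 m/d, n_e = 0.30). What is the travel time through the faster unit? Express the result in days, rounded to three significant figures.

Unit 1 (sandstone): v = 0.108×0.0024/0.10 = 0.002592 m/d, t = 162/0.002592 = 62500 d
Unit 2 (clean gravel): v = 470×0.0024/0.30 = 3.760 m/d, t = 162/3.760 = 43.09 d
Faster unit: t = 43.1 d

43.1 days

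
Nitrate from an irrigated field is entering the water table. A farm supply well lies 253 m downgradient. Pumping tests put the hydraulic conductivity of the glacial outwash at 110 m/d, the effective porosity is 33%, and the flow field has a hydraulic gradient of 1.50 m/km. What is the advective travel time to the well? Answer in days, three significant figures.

506 days

q = Ki = 110 × 0.0015 = 0.1650 m/d
Seepage velocity v = q / n = 0.1650 / 0.33 = 0.5000 m/d
t = L / v = 253 / 0.5000 = 506.0 d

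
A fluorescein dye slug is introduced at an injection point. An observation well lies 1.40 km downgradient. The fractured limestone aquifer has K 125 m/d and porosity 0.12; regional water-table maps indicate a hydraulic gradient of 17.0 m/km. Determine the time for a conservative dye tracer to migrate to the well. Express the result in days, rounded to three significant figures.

Specific discharge q = 125 × 0.017 = 2.125 m/d
v = Ki/n = 125·0.017/0.12 = 17.71 m/d
L = 1.40 km = 1400 m
t = L / v = 1400 / 17.71 = 79.06 d

79.1 days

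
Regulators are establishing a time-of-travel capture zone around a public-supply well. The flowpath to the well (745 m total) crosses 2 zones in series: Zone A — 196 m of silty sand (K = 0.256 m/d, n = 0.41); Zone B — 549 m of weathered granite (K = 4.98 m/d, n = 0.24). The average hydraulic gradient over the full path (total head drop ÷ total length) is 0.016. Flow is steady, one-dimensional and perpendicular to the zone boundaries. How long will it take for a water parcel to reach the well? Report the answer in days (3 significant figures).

For zones in series the flux q is common to all zones; the equivalent conductivity is the harmonic (thickness-weighted) mean, K_eq = L_total / Σ(L_j/K_j).
Σ(L/K) = 196/0.256 + 549/4.98 = 765.6 + 110.2 = 875.9 d
K_eq = L_total / Σ(L/K) = 745 / 875.9 = 0.8506 m/d
q = K_eq · i = 0.8506 × 0.016 = 0.01361 m/d (same in every zone)
Zone A: v = q/n = 0.01361/0.41 = 0.03319 m/d → t_A = 196/0.03319 = 5905 d
Zone B: v = q/n = 0.01361/0.24 = 0.05671 m/d → t_B = 549/0.05671 = 9682 d
Total t = 5905 + 9682 = 15590 d

15600 days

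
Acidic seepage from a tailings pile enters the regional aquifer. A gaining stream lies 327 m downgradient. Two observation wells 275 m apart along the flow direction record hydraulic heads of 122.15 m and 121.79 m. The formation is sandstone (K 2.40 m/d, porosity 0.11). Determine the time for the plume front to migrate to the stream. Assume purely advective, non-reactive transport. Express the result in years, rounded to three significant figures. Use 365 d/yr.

31.4 years

Hydraulic gradient i = (122.15 − 121.79) / 275 = 0.36 / 275 = 0.001309
q = Ki = 2.40 × 0.001309 = 0.003142 m/d
Seepage velocity v = q / n = 0.003142 / 0.11 = 0.02856 m/d
t = L / v = 327 / 0.02856 = 11450 d
   = 11450 / 365 = 31.4 yr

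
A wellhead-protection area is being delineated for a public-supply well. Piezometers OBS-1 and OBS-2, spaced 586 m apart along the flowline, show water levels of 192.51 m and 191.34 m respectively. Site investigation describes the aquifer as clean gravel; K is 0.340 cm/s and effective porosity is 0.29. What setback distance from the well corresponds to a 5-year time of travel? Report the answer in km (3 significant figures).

3.69 km

Hydraulic gradient i = (192.51 − 191.34) / 586 = 1.17 / 586 = 0.001997
K = 0.340 cm/s × 864 = 293.8 m/d
Darcy flux q = K·i = 293.8 × 0.001997 = 0.5865 m/d
Seepage velocity v = q / n = 0.5865 / 0.29 = 2.022 m/d
T = 5 yr × 365 = 1825 d
L = v × T = 2.022 × 1825 = 3691 m
   = 3.69 km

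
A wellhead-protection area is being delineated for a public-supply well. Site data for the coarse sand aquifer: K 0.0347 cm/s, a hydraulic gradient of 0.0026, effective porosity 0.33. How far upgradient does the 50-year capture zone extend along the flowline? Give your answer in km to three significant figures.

K = 0.0347 cm/s × 864 = 29.98 m/d
Darcy flux q = K·i = 29.98 × 0.0026 = 0.07795 m/d
v_s = q/n_e = 0.07795/0.33 = 0.2362 m/d
T = 50 yr × 365 = 18250 d
L = v × T = 0.2362 × 18250 = 4311 m
   = 4.31 km

4.31 km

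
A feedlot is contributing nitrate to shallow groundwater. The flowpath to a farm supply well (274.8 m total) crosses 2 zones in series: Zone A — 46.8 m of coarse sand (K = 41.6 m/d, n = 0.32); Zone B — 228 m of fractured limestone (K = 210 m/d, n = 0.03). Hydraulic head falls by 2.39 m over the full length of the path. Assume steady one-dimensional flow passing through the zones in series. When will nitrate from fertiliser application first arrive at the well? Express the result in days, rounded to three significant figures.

20.2 days

Continuity: the same q passes through each zone, so ΔH = q·Σ(L_j/K_j) — the zones act as resistances in series.
Σ(L/K) = 46.8/41.6 + 228/210 = 1.125 + 1.086 = 2.211 d
q = ΔH / Σ(L/K) = 2.39 / 2.211 = 1.081 m/d (same in every zone)
Zone A: v = q/n = 1.081/0.32 = 3.378 m/d → t_A = 46.8/3.378 = 13.85 d
Zone B: v = q/n = 1.081/0.03 = 36.04 m/d → t_B = 228/36.04 = 6.327 d
Total t = 13.85 + 6.327 = 20.18 d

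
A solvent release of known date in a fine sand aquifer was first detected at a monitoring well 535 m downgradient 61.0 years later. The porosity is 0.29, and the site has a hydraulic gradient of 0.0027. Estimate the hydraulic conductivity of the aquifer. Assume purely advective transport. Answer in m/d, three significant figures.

2.58 m/d

t = 61.0 years = 22270 d
v = L / t = 535 / 22270 = 0.02403 m/d
K = v · n / i = 0.02403 × 0.29 / 0.0027 = 2.58 m/d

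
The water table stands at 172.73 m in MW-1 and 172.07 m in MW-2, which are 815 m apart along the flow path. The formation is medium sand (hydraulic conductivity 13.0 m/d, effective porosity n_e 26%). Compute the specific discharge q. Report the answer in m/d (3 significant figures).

0.0105 m/d

Hydraulic gradient i = (172.73 − 172.07) / 815 = 0.66 / 815 = 8.098e-4
q = Ki = 13.0 × 8.098e-4 = 0.01053 m/d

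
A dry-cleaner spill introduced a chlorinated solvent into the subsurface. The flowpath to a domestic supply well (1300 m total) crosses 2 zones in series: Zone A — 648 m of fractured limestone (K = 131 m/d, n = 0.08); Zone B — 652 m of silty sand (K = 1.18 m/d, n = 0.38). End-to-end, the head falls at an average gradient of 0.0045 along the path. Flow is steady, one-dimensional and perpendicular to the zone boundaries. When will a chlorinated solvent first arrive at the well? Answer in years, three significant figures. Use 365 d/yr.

78.2 years

Steady 1-D flow in series ⇒ the Darcy flux q is identical in every zone and the zone head losses add (resistances L/K in series).
Σ(L/K) = 648/131 + 652/1.18 = 4.947 + 552.5 = 557.5 d
K_eq = L_total / Σ(L/K) = 1300 / 557.5 = 2.332 m/d
q = K_eq · i = 2.332 × 0.0045 = 0.01049 m/d (same in every zone)
Zone A: v = q/n = 0.01049/0.08 = 0.1312 m/d → t_A = 648/0.1312 = 4940 d
Zone B: v = q/n = 0.01049/0.38 = 0.02761 m/d → t_B = 652/0.02761 = 23610 d
Total t = 4940 + 23610 = 28550 d
   = 28550 / 365 = 78.2 yr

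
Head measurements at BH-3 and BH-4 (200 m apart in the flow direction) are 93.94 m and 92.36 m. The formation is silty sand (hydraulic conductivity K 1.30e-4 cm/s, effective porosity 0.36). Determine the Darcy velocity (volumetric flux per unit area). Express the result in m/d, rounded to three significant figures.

8.87e-4 m/d

Hydraulic gradient i = (93.94 − 92.36) / 200 = 1.58 / 200 = 0.007900
K = 1.30e-4 cm/s × 864 = 0.1123 m/d
Specific discharge q = 0.1123 × 0.007900 = 8.873e-4 m/d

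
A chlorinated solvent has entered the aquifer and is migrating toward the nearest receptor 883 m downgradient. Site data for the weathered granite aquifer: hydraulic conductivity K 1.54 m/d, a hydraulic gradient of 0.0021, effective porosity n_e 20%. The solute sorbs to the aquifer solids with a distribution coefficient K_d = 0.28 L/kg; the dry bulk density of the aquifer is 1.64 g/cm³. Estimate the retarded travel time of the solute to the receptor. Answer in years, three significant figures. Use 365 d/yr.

q = Ki = 1.54 × 0.0021 = 0.003234 m/d
Average linear velocity = 0.003234 / 0.20 = 0.01617 m/d
Retardation R = 1 + ρ_b·K_d/n = 1 + 1.64×0.28/0.20 = 3.296
Contaminant velocity v_c = v/R = 0.01617/3.296 = 0.004906 m/d
t = L/v_c = 883/0.004906 = 180000 d
   = 180000/365 = 493 yr

493 years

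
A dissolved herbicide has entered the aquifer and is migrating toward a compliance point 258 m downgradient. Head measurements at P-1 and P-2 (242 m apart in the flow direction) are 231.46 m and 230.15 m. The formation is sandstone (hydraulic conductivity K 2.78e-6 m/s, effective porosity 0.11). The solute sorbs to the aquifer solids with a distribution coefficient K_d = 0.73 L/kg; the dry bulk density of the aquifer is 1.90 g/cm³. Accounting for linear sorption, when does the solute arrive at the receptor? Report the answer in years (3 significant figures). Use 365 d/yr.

814 years

Hydraulic gradient i = (231.46 − 230.15) / 242 = 1.31 / 242 = 0.005413
K = 2.78e-6 m/s × 86400 s/d = 0.2402 m/d
q = Ki = 0.2402 × 0.005413 = 0.001300 m/d
v_s = q/n_e = 0.001300/0.11 = 0.01182 m/d
Retardation R = 1 + ρ_b·K_d/n = 1 + 1.90×0.73/0.11 = 13.61
Contaminant velocity v_c = v/R = 0.01182/13.61 = 8.685e-4 m/d
t = L/v_c = 258/8.685e-4 = 297000 d
   = 297000/365 = 814 yr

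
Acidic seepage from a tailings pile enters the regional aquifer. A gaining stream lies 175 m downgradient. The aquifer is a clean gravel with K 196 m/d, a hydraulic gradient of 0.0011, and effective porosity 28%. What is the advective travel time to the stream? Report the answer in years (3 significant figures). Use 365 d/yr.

Darcy flux q = K·i = 196 × 0.0011 = 0.2156 m/d
v = Ki/n = 196·0.0011/0.28 = 0.7700 m/d
t = L / v = 175 / 0.7700 = 227.3 d
   = 227.3 / 365 = 0.623 yr

0.623 years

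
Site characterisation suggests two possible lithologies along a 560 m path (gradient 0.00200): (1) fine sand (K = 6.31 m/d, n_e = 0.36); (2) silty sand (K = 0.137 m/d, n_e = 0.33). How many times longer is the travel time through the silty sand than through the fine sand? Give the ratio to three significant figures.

Unit 1 (fine sand): v = 6.31×0.0020/0.36 = 0.03506 m/d, t = 560/0.03506 = 15970 d
Unit 2 (silty sand): v = 0.137×0.0020/0.33 = 8.303e-4 m/d, t = 560/8.303e-4 = 674500 d
t(silty sand) / t(fine sand) = 674500/15970 = 42.2

42.2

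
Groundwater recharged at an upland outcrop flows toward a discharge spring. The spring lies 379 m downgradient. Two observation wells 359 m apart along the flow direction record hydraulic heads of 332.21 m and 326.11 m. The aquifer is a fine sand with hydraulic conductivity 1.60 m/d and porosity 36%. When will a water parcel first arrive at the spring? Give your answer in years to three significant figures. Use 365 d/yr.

Hydraulic gradient i = (332.21 − 326.11) / 359 = 6.10 / 359 = 0.01699
Specific discharge q = 1.60 × 0.01699 = 0.02719 m/d
v_s = q/n_e = 0.02719/0.36 = 0.07552 m/d
t = L / v = 379 / 0.07552 = 5019 d
   = 5019 / 365 = 13.7 yr

13.7 years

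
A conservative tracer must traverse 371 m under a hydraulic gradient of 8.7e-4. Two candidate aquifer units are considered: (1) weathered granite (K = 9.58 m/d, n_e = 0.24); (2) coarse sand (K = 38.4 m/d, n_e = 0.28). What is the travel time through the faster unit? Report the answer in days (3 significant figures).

3110 days

Unit 1 (weathered granite): v = 9.58×8.7e-4/0.24 = 0.03473 m/d, t = 371/0.03473 = 10680 d
Unit 2 (coarse sand): v = 38.4×8.7e-4/0.28 = 0.1193 m/d, t = 371/0.1193 = 3109 d
Faster unit: t = 3110 d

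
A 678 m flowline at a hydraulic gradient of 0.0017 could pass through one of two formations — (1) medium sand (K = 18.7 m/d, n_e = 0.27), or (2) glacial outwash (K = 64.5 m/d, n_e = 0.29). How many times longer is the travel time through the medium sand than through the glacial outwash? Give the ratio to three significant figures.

3.21

Unit 1 (medium sand): v = 18.7×0.0017/0.27 = 0.1177 m/d, t = 678/0.1177 = 5758 d
Unit 2 (glacial outwash): v = 64.5×0.0017/0.29 = 0.3781 m/d, t = 678/0.3781 = 1793 d
t(medium sand) / t(glacial outwash) = 5758/1793 = 3.21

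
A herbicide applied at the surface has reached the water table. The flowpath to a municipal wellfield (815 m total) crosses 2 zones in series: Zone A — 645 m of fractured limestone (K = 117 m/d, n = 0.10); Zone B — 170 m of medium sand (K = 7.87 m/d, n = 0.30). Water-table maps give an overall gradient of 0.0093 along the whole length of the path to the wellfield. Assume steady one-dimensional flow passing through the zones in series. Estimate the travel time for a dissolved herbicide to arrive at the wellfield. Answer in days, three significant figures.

Steady 1-D flow in series ⇒ the Darcy flux q is identical in every zone and the zone head losses add (resistances L/K in series).
Σ(L/K) = 645/117 + 170/7.87 = 5.513 + 21.60 = 27.11 d
K_eq = L_total / Σ(L/K) = 815 / 27.11 = 30.06 m/d
q = K_eq · i = 30.06 × 0.0093 = 0.2795 m/d (same in every zone)
Zone A: v = q/n = 0.2795/0.10 = 2.795 m/d → t_A = 645/2.795 = 230.7 d
Zone B: v = q/n = 0.2795/0.30 = 0.9318 m/d → t_B = 170/0.9318 = 182.4 d
Total t = 230.7 + 182.4 = 413.2 d

413 days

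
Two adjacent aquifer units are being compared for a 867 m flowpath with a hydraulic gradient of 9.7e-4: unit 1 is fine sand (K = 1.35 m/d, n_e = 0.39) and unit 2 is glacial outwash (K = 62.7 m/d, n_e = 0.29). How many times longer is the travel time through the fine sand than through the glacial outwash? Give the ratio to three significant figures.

Unit 1 (fine sand): v = 1.35×9.7e-4/0.39 = 0.003358 m/d, t = 867/0.003358 = 258200 d
Unit 2 (glacial outwash): v = 62.7×9.7e-4/0.29 = 0.2097 m/d, t = 867/0.2097 = 4134 d
t(fine sand) / t(glacial outwash) = 258200/4134 = 62.5

62.5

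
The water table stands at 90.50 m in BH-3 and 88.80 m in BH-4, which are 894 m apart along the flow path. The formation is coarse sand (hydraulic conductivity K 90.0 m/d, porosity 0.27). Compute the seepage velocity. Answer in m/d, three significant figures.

0.634 m/d

Hydraulic gradient i = (90.50 − 88.80) / 894 = 1.70 / 894 = 0.001902
Specific discharge q = 90.0 × 0.001902 = 0.1711 m/d
Seepage velocity v = q / n = 0.1711 / 0.27 = 0.6339 m/d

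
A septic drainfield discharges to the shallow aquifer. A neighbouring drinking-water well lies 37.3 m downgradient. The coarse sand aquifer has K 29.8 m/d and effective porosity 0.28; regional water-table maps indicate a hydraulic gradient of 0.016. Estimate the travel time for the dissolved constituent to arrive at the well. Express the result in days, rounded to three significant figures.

q = Ki = 29.8 × 0.016 = 0.4768 m/d
Average linear velocity = 0.4768 / 0.28 = 1.703 m/d
t = L / v = 37.3 / 1.703 = 21.90 d

21.9 days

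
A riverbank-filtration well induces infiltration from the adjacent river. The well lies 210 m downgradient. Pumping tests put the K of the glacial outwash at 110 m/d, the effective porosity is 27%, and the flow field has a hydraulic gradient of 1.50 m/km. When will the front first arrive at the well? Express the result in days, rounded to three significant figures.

344 days

Darcy flux q = K·i = 110 × 0.0015 = 0.1650 m/d
v = Ki/n = 110·0.0015/0.27 = 0.6111 m/d
t = L / v = 210 / 0.6111 = 343.6 d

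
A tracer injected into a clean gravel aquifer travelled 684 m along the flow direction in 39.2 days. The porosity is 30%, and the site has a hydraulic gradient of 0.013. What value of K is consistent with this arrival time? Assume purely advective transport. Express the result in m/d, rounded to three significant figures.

403 m/d

v = L / t = 684 / 39.2 = 17.45 m/d
K = v · n / i = 17.45 × 0.30 / 0.013 = 403 m/d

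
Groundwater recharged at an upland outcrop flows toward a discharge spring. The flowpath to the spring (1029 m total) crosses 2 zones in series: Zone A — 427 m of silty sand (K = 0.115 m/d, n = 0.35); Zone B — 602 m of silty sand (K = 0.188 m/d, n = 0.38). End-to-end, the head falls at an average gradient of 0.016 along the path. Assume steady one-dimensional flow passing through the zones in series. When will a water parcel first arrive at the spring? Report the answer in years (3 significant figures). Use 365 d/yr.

435 years

For zones in series the flux q is common to all zones; the equivalent conductivity is the harmonic (thickness-weighted) mean, K_eq = L_total / Σ(L_j/K_j).
Σ(L/K) = 427/0.115 + 602/0.188 = 3713 + 3202 = 6915 d
K_eq = L_total / Σ(L/K) = 1029 / 6915 = 0.1488 m/d
q = K_eq · i = 0.1488 × 0.016 = 0.002381 m/d (same in every zone)
Zone A: v = q/n = 0.002381/0.35 = 0.006802 m/d → t_A = 427/0.006802 = 62770 d
Zone B: v = q/n = 0.002381/0.38 = 0.006265 m/d → t_B = 602/0.006265 = 96080 d
Total t = 62770 + 96080 = 158900 d
   = 158900 / 365 = 435 yr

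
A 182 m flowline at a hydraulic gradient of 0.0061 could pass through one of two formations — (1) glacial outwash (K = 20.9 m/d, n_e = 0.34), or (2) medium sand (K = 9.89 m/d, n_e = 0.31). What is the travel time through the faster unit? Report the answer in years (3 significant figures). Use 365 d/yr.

1.33 years

Unit 1 (glacial outwash): v = 20.9×0.0061/0.34 = 0.3750 m/d, t = 182/0.3750 = 485.4 d
Unit 2 (medium sand): v = 9.89×0.0061/0.31 = 0.1946 m/d, t = 182/0.1946 = 935.2 d
Faster: 485.4 d / 365 = 1.33 yr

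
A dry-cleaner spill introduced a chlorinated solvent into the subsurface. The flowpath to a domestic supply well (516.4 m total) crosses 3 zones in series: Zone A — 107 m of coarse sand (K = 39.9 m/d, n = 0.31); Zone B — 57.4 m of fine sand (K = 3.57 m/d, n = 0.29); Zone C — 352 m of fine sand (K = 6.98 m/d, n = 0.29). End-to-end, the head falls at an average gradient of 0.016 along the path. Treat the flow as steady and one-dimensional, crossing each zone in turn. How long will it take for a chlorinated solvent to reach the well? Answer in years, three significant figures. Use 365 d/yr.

For zones in series the flux q is common to all zones; the equivalent conductivity is the harmonic (thickness-weighted) mean, K_eq = L_total / Σ(L_j/K_j).
Σ(L/K) = 107/39.9 + 57.4/3.57 + 352/6.98 = 2.682 + 16.08 + 50.43 = 69.19 d
K_eq = L_total / Σ(L/K) = 516.4 / 69.19 = 7.464 m/d
q = K_eq · i = 7.464 × 0.016 = 0.1194 m/d (same in every zone)
Zone A: v = q/n = 0.1194/0.31 = 0.3852 m/d → t_A = 107/0.3852 = 277.8 d
Zone B: v = q/n = 0.1194/0.29 = 0.4118 m/d → t_B = 57.4/0.4118 = 139.4 d
Zone C: v = q/n = 0.1194/0.29 = 0.4118 m/d → t_C = 352/0.4118 = 854.8 d
Total t = 277.8 + 139.4 + 854.8 = 1272 d
   = 1272 / 365 = 3.48 yr

3.48 years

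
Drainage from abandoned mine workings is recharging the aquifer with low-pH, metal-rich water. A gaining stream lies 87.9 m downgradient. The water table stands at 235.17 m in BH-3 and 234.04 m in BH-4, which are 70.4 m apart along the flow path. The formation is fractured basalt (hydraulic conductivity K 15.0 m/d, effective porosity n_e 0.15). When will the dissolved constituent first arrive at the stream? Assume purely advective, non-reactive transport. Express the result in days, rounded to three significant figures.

Hydraulic gradient i = (235.17 − 234.04) / 70.4 = 1.13 / 70.4 = 0.01605
Darcy flux q = K·i = 15.0 × 0.01605 = 0.2408 m/d
Average linear velocity = 0.2408 / 0.15 = 1.605 m/d
t = L / v = 87.9 / 1.605 = 54.76 d

54.8 days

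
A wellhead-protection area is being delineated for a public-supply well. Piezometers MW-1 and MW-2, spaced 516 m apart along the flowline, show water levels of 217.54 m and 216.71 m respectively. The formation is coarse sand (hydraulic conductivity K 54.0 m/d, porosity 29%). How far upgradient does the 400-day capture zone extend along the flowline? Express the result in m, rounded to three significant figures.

Hydraulic gradient i = (217.54 − 216.71) / 516 = 0.83 / 516 = 0.001609
Darcy flux q = K·i = 54.0 × 0.001609 = 0.08686 m/d
Average linear velocity = 0.08686 / 0.29 = 0.2995 m/d
L = v × T = 0.2995 × 400 = 119.8 m

120 m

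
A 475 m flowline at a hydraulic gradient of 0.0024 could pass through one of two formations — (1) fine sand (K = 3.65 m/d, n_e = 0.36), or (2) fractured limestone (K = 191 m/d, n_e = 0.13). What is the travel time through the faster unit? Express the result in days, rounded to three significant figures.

Unit 1 (fine sand): v = 3.65×0.0024/0.36 = 0.02433 m/d, t = 475/0.02433 = 19520 d
Unit 2 (fractured limestone): v = 191×0.0024/0.13 = 3.526 m/d, t = 475/3.526 = 134.7 d
Faster unit: t = 135 d

135 days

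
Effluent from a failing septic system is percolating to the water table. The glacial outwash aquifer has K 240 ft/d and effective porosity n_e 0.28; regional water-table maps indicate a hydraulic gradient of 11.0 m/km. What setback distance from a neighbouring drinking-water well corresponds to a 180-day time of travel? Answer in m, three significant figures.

517 m

K = 240 ft/d × 0.3048 = 73.15 m/d
Darcy flux q = K·i = 73.15 × 0.011 = 0.8047 m/d
v_s = q/n_e = 0.8047/0.28 = 2.874 m/d
L = v × T = 2.874 × 180 = 517.3 m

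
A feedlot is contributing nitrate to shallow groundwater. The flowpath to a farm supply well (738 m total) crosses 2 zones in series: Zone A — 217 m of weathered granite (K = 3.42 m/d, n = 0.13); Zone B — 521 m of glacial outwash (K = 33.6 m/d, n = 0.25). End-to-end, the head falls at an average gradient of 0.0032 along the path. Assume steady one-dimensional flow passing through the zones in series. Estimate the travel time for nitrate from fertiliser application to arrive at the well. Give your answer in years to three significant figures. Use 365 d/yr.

14.5 years

For zones in series the flux q is common to all zones; the equivalent conductivity is the harmonic (thickness-weighted) mean, K_eq = L_total / Σ(L_j/K_j).
Σ(L/K) = 217/3.42 + 521/33.6 = 63.45 + 15.51 = 78.96 d
K_eq = L_total / Σ(L/K) = 738 / 78.96 = 9.347 m/d
q = K_eq · i = 9.347 × 0.0032 = 0.02991 m/d (same in every zone)
Zone A: v = q/n = 0.02991/0.13 = 0.2301 m/d → t_A = 217/0.2301 = 943.2 d
Zone B: v = q/n = 0.02991/0.25 = 0.1196 m/d → t_B = 521/0.1196 = 4355 d
Total t = 943.2 + 4355 = 5298 d
   = 5298 / 365 = 14.5 yr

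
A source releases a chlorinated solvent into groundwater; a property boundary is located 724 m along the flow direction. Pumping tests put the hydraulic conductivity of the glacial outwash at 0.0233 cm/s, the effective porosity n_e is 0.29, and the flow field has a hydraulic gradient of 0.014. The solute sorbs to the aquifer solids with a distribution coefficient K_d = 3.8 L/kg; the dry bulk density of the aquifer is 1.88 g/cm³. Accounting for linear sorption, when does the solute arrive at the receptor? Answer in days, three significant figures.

K = 0.0233 cm/s × 864 = 20.13 m/d
Specific discharge q = 20.13 × 0.014 = 0.2818 m/d
Average linear velocity = 0.2818 / 0.29 = 0.9719 m/d
Retardation R = 1 + ρ_b·K_d/n = 1 + 1.88×3.8/0.29 = 25.63
Contaminant velocity v_c = v/R = 0.9719/25.63 = 0.03791 m/d
t = L/v_c = 724/0.03791 = 19100 d

19100 days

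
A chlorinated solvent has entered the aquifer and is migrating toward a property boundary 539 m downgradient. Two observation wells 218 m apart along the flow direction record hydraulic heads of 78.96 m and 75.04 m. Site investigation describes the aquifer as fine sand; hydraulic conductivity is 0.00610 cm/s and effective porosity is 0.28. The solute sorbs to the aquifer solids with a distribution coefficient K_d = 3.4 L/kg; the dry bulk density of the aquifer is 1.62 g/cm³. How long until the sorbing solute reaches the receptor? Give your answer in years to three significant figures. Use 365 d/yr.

90.2 years

Hydraulic gradient i = (78.96 − 75.04) / 218 = 3.92 / 218 = 0.01798
K = 0.00610 cm/s × 864 = 5.270 m/d
q = Ki = 5.270 × 0.01798 = 0.09477 m/d
Seepage velocity v = q / n = 0.09477 / 0.28 = 0.3385 m/d
Retardation R = 1 + ρ_b·K_d/n = 1 + 1.62×3.4/0.28 = 20.67
Contaminant velocity v_c = v/R = 0.3385/20.67 = 0.01637 m/d
t = L/v_c = 539/0.01637 = 32920 d
   = 32920/365 = 90.2 yr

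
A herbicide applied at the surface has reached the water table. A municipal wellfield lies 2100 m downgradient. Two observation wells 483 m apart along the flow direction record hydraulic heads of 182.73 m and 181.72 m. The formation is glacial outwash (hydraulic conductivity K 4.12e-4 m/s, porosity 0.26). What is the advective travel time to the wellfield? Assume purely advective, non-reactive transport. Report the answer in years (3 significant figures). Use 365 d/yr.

Hydraulic gradient i = (182.73 − 181.72) / 483 = 1.01 / 483 = 0.002091
K = 4.12e-4 m/s × 86400 s/d = 35.60 m/d
q = Ki = 35.60 × 0.002091 = 0.07444 m/d
v = Ki/n = 35.60·0.002091/0.26 = 0.2863 m/d
t = L / v = 2100 / 0.2863 = 7335 d
   = 7335 / 365 = 20.1 yr

20.1 years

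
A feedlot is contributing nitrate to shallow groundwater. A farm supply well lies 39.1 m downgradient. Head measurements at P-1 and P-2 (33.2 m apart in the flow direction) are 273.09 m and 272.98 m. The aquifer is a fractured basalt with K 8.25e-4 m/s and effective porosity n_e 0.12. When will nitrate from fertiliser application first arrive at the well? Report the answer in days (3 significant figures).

Hydraulic gradient i = (273.09 − 272.98) / 33.2 = 0.11 / 33.2 = 0.003313
K = 8.25e-4 m/s × 86400 s/d = 71.28 m/d
Specific discharge q = 71.28 × 0.003313 = 0.2362 m/d
Average linear velocity = 0.2362 / 0.12 = 1.968 m/d
t = L / v = 39.1 / 1.968 = 19.87 d

19.9 days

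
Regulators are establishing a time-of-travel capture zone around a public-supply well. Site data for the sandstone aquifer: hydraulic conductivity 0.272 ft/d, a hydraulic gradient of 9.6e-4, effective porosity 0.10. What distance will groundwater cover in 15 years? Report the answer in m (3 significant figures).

K = 0.272 ft/d × 0.3048 = 0.08291 m/d
Specific discharge q = 0.08291 × 9.6e-4 = 7.959e-5 m/d
v = Ki/n = 0.08291·9.6e-4/0.10 = 7.959e-4 m/d
T = 15 yr × 365 = 5475 d
L = v × T = 7.959e-4 × 5475 = 4.358 m

4.36 m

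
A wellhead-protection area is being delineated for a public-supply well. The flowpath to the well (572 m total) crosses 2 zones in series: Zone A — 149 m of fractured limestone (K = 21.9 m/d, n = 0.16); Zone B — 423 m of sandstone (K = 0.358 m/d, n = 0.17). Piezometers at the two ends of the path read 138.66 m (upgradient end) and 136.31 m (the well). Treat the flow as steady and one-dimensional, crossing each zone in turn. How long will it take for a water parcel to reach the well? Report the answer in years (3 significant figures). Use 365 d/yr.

Total head drop ΔH = 138.66 − 136.31 = 2.35 m
Steady 1-D flow in series ⇒ the Darcy flux q is identical in every zone and the zone head losses add (resistances L/K in series).
Σ(L/K) = 149/21.9 + 423/0.358 = 6.804 + 1182 = 1188 d
q = ΔH / Σ(L/K) = 2.35 / 1188 = 0.001978 m/d (same in every zone)
Zone A: v = q/n = 0.001978/0.16 = 0.01236 m/d → t_A = 149/0.01236 = 12060 d
Zone B: v = q/n = 0.001978/0.17 = 0.01163 m/d → t_B = 423/0.01163 = 36360 d
Total t = 12060 + 36360 = 48420 d
   = 48420 / 365 = 133 yr

133 years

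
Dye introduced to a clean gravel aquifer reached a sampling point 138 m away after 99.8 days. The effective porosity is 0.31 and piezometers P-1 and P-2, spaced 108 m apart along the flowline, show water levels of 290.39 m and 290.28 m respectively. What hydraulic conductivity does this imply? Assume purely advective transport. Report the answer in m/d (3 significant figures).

Hydraulic gradient i = (290.39 − 290.28) / 108 = 0.11 / 108 = 0.001019
v = L / t = 138 / 99.8 = 1.383 m/d
K = v · n / i = 1.383 × 0.31 / 0.001019 = 421 m/d

421 m/d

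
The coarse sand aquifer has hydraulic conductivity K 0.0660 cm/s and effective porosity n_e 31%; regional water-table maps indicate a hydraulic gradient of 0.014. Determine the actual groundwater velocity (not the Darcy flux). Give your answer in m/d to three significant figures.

2.58 m/d

K = 0.0660 cm/s × 864 = 57.02 m/d
Darcy flux q = K·i = 57.02 × 0.014 = 0.7983 m/d
v_s = q/n_e = 0.7983/0.31 = 2.575 m/d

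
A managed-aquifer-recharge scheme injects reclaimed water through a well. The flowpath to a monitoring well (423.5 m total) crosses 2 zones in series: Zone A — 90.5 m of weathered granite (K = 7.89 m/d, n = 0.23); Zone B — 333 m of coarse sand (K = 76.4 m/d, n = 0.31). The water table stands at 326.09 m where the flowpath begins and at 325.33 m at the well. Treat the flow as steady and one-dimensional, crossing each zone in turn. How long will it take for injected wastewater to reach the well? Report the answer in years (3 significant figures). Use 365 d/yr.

7.08 years

Total head drop ΔH = 326.09 − 325.33 = 0.76 m
Continuity: the same q passes through each zone, so ΔH = q·Σ(L_j/K_j) — the zones act as resistances in series.
Σ(L/K) = 90.5/7.89 + 333/76.4 = 11.47 + 4.359 = 15.83 d
q = ΔH / Σ(L/K) = 0.76 / 15.83 = 0.04801 m/d (same in every zone)
Zone A: v = q/n = 0.04801/0.23 = 0.2088 m/d → t_A = 90.5/0.2088 = 433.5 d
Zone B: v = q/n = 0.04801/0.31 = 0.1549 m/d → t_B = 333/0.1549 = 2150 d
Total t = 433.5 + 2150 = 2584 d
   = 2584 / 365 = 7.08 yr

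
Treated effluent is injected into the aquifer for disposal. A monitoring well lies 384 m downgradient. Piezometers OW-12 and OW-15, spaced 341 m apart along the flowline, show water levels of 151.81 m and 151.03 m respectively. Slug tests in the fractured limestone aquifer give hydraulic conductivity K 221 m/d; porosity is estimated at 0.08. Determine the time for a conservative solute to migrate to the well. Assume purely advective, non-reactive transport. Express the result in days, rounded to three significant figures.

60.8 days

Hydraulic gradient i = (151.81 − 151.03) / 341 = 0.78 / 341 = 0.002287
q = Ki = 221 × 0.002287 = 0.5055 m/d
v_s = q/n_e = 0.5055/0.08 = 6.319 m/d
t = L / v = 384 / 6.319 = 60.77 d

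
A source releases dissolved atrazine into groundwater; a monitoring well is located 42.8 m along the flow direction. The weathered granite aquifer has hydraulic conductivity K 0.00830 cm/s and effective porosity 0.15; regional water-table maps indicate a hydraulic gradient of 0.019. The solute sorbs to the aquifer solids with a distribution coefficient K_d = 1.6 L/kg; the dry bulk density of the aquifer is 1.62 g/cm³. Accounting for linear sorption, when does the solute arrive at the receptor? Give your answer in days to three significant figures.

K = 0.00830 cm/s × 864 = 7.171 m/d
q = Ki = 7.171 × 0.019 = 0.1363 m/d
Seepage velocity v = q / n = 0.1363 / 0.15 = 0.9084 m/d
Retardation R = 1 + ρ_b·K_d/n = 1 + 1.62×1.6/0.15 = 18.28
Contaminant velocity v_c = v/R = 0.9084/18.28 = 0.04969 m/d
t = L/v_c = 42.8/0.04969 = 861.3 d

861 days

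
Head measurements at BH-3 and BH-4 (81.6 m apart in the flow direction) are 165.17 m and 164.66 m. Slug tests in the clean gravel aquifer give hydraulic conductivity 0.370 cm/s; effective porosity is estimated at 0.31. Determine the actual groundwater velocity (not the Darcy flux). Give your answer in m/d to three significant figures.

Hydraulic gradient i = (165.17 − 164.66) / 81.6 = 0.51 / 81.6 = 0.006250
K = 0.370 cm/s × 864 = 319.7 m/d
Darcy flux q = K·i = 319.7 × 0.006250 = 1.998 m/d
Average linear velocity = 1.998 / 0.31 = 6.445 m/d

6.45 m/d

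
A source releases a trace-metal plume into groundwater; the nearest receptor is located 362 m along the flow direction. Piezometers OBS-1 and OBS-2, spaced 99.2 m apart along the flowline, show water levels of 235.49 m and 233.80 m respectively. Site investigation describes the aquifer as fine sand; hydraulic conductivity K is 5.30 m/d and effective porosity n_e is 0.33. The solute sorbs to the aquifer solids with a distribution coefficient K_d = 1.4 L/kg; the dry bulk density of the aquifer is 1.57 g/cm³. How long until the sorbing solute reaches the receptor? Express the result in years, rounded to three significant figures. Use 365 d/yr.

Hydraulic gradient i = (235.49 − 233.80) / 99.2 = 1.69 / 99.2 = 0.01704
Specific discharge q = 5.30 × 0.01704 = 0.09029 m/d
v_s = q/n_e = 0.09029/0.33 = 0.2736 m/d
Retardation R = 1 + ρ_b·K_d/n = 1 + 1.57×1.4/0.33 = 7.661
Contaminant velocity v_c = v/R = 0.2736/7.661 = 0.03572 m/d
t = L/v_c = 362/0.03572 = 10140 d
   = 10140/365 = 27.8 yr

27.8 years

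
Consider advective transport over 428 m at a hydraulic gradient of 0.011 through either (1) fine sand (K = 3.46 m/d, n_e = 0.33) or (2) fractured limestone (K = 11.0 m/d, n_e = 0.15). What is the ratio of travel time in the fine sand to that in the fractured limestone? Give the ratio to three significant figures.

Unit 1 (fine sand): v = 3.46×0.011/0.33 = 0.1153 m/d, t = 428/0.1153 = 3711 d
Unit 2 (fractured limestone): v = 11.0×0.011/0.15 = 0.8067 m/d, t = 428/0.8067 = 530.6 d
t(fine sand) / t(fractured limestone) = 3711/530.6 = 6.99

6.99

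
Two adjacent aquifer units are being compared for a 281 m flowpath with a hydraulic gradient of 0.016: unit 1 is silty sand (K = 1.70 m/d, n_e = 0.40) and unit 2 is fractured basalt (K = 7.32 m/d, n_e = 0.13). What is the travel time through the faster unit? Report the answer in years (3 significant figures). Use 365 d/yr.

0.855 years

Unit 1 (silty sand): v = 1.70×0.016/0.40 = 0.06800 m/d, t = 281/0.06800 = 4132 d
Unit 2 (fractured basalt): v = 7.32×0.016/0.13 = 0.9009 m/d, t = 281/0.9009 = 311.9 d
Faster: 311.9 d / 365 = 0.855 yr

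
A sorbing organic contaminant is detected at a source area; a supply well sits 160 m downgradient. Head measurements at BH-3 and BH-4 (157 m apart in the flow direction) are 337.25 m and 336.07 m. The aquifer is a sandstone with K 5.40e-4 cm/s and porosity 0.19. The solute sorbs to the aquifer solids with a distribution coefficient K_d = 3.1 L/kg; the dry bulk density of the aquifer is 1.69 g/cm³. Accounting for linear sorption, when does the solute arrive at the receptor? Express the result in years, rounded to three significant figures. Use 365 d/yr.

Hydraulic gradient i = (337.25 − 336.07) / 157 = 1.18 / 157 = 0.007516
K = 5.40e-4 cm/s × 864 = 0.4666 m/d
Specific discharge q = 0.4666 × 0.007516 = 0.003507 m/d
v = Ki/n = 0.4666·0.007516/0.19 = 0.01846 m/d
Retardation R = 1 + ρ_b·K_d/n = 1 + 1.69×3.1/0.19 = 28.57
Contaminant velocity v_c = v/R = 0.01846/28.57 = 6.459e-4 m/d
t = L/v_c = 160/6.459e-4 = 247700 d
   = 247700/365 = 679 yr

679 years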